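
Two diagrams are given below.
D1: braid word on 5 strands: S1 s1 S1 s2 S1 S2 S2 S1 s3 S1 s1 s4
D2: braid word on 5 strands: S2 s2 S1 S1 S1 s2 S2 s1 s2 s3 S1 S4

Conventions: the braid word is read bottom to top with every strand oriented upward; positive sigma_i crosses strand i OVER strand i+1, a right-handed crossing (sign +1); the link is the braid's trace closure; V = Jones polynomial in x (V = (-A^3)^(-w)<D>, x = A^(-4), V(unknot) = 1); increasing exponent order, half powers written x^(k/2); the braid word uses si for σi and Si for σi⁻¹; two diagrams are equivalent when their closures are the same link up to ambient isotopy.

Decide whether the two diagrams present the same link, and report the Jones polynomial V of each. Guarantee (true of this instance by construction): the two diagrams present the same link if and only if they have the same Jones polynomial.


equivalent: no
V(D1) = -x^-6 + x^-5 - x^-4 + 2x^-3 - x^-2 + x^-1  (w -2, c 12, <D> = A^-2 - A^2 + 2A^6 - A^10 + A^14 - A^18)
V(D2) = -x^-4 + x^-3 + x^-1  [12 crossings, <D> = A^-2 + A^6 - A^10, w = -2]
key observation: 2 classes among 2 diagrams; unequal V(x) rules out equality


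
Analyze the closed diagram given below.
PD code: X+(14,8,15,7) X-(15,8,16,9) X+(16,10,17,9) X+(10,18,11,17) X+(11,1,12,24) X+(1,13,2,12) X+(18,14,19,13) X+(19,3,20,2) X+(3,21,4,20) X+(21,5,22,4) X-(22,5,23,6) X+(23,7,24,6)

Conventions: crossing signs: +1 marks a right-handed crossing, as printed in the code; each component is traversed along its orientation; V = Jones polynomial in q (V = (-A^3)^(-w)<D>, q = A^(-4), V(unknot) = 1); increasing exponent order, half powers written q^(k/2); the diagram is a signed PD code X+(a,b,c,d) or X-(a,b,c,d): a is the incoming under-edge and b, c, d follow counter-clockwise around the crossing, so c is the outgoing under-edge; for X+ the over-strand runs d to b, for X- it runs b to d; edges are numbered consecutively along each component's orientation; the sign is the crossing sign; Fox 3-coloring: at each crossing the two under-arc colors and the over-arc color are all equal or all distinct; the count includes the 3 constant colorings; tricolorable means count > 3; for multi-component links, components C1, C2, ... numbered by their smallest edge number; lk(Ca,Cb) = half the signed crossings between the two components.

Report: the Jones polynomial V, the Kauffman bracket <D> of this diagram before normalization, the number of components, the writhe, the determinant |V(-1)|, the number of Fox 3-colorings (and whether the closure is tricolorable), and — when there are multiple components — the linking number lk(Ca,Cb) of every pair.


Jones polynomial: V(q) = q^3 + q^5 - q^8
<D> = -A^-8 + A^4 + A^12; writhe +8
components 1, writhe +8 (12 crossings)
3-colorings: 9 of 3^12, det 3 — tricolorable
note: |V(-1)| = 3: so tricolorable, since 3 divides 3


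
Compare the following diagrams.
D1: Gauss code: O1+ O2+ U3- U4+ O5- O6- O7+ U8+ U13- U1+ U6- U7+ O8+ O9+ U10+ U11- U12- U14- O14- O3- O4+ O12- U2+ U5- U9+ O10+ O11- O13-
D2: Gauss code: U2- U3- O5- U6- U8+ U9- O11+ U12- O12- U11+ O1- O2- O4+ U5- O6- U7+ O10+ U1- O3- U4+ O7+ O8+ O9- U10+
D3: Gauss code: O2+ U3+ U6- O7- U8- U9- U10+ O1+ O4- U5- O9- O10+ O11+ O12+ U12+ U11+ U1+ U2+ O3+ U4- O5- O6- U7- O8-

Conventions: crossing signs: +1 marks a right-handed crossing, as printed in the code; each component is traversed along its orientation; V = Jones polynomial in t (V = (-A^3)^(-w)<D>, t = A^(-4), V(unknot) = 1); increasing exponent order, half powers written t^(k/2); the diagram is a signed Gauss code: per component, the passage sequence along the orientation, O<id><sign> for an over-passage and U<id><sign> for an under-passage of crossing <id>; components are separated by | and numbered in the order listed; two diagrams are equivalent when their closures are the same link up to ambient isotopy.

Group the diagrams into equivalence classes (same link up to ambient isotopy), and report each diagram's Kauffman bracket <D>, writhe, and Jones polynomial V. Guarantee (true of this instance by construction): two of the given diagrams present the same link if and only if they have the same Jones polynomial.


classes: {D1} | {D2} | {D3}
V(D1) = 1  [14 crossings, <D> = 1, w = 0]
D2 (bracket A^-2 + A^6 - A^10; 12 crossings at w = -2): V = -t^-4 + t^-3 + t^-1
V(D3) = t^-5 - 2t^-4 + 2t^-3 - 2t^-2 + 2t^-1 - 1 + t  [12 crossings, <D> = A^-4 - 1 + 2A^4 - 2A^8 + 2A^12 - 2A^16 + A^20, w = 0]
note: 3 values of V(t) split the 3 diagrams


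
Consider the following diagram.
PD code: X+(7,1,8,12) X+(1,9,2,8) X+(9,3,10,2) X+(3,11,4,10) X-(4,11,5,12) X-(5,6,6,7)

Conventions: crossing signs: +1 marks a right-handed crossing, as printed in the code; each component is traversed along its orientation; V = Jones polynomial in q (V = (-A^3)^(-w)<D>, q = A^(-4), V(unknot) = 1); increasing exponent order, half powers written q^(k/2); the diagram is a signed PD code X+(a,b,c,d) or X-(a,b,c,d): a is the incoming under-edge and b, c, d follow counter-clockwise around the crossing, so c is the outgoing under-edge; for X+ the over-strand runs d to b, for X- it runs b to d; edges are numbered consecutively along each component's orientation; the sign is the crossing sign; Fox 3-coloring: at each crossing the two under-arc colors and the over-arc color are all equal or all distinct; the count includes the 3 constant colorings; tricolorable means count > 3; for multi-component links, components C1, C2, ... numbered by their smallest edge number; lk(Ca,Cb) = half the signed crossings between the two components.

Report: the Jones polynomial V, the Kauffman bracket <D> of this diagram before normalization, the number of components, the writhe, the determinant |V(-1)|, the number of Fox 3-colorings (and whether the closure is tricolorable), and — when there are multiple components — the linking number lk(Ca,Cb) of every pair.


V = q + q^3 - q^4
<D> = -A^-10 + A^-6 + A^2 (w = +2)
1 component over 6 crossings, w = +2
9 Fox colorings among 3^6, |V(-1)| = 3: tricolorable
why: det 3 = |V(-1)|; divisible by 3, so tricolorable


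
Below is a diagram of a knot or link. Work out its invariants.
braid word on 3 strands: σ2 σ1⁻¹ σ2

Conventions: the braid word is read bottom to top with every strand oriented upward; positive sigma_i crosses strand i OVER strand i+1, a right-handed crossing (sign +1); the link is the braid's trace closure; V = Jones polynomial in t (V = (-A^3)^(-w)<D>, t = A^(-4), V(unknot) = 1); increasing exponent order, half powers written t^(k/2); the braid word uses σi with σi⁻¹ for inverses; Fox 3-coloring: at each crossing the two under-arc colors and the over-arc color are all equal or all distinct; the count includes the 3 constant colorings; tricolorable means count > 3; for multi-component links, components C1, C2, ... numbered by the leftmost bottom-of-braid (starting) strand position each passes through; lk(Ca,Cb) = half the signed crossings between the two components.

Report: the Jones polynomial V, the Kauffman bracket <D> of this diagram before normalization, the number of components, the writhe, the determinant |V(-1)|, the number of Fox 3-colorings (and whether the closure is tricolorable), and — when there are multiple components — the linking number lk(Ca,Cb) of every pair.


Jones polynomial: V(t) = -t^(1/2) - t^(5/2)
<D> = A^-7 + A; writhe +1
components 2, writhe +1 (3 crossings)
linking number lk(C1,C2) = +1
3-colorings: 3 of 3^3, det 2 — not tricolorable
note: |V(-1)| = 2: so not tricolorable, since 3 does not divide 2


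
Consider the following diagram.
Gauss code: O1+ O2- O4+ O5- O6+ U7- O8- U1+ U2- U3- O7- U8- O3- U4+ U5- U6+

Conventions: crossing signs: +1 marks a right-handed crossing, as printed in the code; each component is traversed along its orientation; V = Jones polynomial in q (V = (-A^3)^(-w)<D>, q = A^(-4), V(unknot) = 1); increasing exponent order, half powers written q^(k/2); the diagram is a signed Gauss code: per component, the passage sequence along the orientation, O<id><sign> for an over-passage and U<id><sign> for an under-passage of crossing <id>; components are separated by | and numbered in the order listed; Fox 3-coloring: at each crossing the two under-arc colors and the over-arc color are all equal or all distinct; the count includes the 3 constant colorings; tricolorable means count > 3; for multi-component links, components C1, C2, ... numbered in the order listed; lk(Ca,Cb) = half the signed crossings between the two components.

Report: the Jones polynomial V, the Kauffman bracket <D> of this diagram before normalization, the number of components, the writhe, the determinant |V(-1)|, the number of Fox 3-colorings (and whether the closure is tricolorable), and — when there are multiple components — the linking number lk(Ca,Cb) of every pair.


Jones polynomial: V(q) = -q^-4 + q^-3 + q^-1
<D> = A^-2 + A^6 - A^10; writhe -2
components 1, writhe -2 (8 crossings)
3-colorings: 9 of 3^8, det 3 — tricolorable
note: w = -2 (over 8 crossings) is diagram-only; (-A^3)^(2) removes it from V


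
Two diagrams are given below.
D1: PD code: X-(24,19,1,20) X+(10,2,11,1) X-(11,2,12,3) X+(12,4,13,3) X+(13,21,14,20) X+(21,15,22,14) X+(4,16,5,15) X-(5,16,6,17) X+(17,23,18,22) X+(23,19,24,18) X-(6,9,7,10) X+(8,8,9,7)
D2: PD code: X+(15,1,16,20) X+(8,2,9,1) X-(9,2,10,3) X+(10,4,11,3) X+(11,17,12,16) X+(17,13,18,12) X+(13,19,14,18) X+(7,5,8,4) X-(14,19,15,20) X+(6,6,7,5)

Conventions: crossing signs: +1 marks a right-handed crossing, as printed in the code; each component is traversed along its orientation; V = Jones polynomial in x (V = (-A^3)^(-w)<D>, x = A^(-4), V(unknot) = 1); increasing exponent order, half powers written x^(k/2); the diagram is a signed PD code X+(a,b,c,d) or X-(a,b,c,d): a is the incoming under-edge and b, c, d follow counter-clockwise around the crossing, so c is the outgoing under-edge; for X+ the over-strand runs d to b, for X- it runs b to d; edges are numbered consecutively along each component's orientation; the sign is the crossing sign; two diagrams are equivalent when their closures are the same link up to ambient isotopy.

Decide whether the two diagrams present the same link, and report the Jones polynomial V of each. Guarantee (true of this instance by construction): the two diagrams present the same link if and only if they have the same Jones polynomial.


equivalent: yes
V(D1) = x + x^3 - x^4  (w +4, c 12, <D> = -A^-4 + 1 + A^8)
V(D2) = x + x^3 - x^4  [10 crossings, <D> = -A^2 + A^6 + A^14, w = +6]
key observation: Reidemeister moves carry D1 (12 crossings) to D2 (10)


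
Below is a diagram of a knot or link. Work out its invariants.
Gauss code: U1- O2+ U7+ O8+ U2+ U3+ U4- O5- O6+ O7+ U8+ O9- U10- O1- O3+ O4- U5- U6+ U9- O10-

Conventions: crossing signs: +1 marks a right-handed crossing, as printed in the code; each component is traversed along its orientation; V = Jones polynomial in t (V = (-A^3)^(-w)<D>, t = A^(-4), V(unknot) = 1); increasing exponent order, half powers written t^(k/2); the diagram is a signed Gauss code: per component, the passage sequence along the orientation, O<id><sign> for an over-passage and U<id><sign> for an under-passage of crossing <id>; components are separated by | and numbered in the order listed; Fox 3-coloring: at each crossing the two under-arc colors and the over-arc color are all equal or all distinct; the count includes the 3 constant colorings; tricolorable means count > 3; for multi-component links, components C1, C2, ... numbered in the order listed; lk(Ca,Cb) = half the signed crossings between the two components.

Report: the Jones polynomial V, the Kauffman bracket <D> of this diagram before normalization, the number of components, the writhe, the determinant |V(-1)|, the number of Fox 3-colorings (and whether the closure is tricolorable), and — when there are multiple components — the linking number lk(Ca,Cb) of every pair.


V(t) = -t^-3 + t^-2 - t^-1 + 3 - t + t^2 - t^3
bracket: -A^-12 + A^-8 - A^-4 + 3 - A^4 + A^8 - A^12, w = 0
1 component, writhe 0, over 10 crossings
det 9, colorings 27 of 3^10 — tricolorable
observation: det 9 = |V(-1)|; divisible by 3, so tricolorable


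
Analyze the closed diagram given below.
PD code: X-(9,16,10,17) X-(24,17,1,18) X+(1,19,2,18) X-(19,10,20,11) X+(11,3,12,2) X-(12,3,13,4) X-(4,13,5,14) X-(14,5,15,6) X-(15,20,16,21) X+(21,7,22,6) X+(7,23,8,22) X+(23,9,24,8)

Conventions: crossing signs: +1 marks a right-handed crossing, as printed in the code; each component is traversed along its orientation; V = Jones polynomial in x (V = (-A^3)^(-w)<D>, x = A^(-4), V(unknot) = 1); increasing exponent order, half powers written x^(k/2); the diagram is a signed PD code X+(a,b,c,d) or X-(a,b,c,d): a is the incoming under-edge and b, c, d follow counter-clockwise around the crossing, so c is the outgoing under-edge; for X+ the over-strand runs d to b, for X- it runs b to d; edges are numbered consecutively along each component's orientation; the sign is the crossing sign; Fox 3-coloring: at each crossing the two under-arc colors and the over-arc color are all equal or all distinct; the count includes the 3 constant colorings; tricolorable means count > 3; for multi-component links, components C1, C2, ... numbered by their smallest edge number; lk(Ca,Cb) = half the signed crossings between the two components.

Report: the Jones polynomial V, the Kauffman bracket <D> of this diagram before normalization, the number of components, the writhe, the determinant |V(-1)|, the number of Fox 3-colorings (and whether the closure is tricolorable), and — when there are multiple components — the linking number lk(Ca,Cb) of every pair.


Jones polynomial: V(x) = -x^-5 + x^-4 - x^-3 + 2x^-2 - x^-1 + 2 - x
<D> = -A^-10 + 2A^-6 - A^-2 + 2A^2 - A^6 + A^10 - A^14; writhe -2
components 1, writhe -2 (12 crossings)
3-colorings: 9 of 3^12, det 9 — tricolorable
note: det 9 = |V(-1)|; divisible by 3, so tricolorable


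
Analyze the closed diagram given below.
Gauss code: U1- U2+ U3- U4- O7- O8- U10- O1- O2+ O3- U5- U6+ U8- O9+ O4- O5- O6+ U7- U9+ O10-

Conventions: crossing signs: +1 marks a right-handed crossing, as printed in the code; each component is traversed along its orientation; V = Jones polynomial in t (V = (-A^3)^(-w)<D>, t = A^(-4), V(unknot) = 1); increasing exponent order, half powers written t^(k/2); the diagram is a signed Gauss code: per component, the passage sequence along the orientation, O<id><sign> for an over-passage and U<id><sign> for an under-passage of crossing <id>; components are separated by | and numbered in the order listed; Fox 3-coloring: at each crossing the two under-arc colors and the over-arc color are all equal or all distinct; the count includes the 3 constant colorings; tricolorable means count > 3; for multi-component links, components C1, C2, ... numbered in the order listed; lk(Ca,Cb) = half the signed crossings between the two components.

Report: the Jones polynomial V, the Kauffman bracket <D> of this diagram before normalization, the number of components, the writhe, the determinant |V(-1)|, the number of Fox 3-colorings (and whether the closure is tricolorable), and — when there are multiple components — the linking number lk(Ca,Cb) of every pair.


V(t) = -t^-6 + t^-5 - t^-4 + 2t^-3 - t^-2 + t^-1
bracket: A^-8 - A^-4 + 2 - A^4 + A^8 - A^12, w = -4
1 component, writhe -4, over 10 crossings
det 7, colorings 3 of 3^10 — not tricolorable
observation: w = -4 shifts under R1 moves; the (-A^3)^(4) factor cancels that in V


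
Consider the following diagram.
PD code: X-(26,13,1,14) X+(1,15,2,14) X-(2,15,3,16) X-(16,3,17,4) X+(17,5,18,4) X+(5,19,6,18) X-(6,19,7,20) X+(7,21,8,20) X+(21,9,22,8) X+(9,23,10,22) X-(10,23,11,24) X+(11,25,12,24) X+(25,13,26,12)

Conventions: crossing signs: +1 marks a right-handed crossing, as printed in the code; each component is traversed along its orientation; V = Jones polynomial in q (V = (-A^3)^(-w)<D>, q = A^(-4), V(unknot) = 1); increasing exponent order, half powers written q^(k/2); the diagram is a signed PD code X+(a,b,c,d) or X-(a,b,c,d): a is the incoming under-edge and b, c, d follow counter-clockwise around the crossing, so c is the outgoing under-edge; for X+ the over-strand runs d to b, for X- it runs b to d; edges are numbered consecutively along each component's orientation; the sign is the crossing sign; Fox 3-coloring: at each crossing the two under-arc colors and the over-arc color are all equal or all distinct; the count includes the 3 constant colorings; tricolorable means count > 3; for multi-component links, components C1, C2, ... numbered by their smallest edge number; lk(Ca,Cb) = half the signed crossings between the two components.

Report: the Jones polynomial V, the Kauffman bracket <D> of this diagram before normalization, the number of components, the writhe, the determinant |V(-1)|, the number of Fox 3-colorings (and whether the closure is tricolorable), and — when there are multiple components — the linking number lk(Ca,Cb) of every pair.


V = q + q^3 - q^4
<D> = A^-7 - A^-3 - A^5 (w = +3)
1 component over 13 crossings, w = +3
9 Fox colorings among 3^13, |V(-1)| = 3: tricolorable
why: w = +3 shifts under R1 moves; the (-A^3)^(-3) factor cancels that in V


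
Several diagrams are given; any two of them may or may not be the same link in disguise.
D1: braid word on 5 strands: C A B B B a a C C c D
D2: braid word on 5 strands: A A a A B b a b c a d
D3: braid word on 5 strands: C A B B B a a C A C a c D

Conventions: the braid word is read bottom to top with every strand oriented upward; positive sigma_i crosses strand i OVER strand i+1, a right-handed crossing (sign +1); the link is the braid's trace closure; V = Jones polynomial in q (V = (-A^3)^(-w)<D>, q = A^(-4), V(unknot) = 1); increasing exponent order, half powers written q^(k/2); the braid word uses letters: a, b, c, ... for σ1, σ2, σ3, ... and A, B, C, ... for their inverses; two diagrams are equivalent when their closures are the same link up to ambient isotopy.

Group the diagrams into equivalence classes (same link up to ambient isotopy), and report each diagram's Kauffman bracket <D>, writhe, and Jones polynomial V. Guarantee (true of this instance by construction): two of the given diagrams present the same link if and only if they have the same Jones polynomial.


equivalence classes: {D1, D3} | {D2}
D1 (bracket A^-9 + 2A^-1 - A^3 + A^7 - A^11; 11 crossings at w = -5): V = q^(-13/2) - q^(-11/2) + q^(-9/2) - 2q^(-7/2) - q^(-3/2)
V(D2) = -q^(-1/2) - q^(1/2)  [11 crossings, <D> = A^7 + A^11, w = +3]
V(D3) = q^(-13/2) - q^(-11/2) + q^(-9/2) - 2q^(-7/2) - q^(-3/2)  [13 crossings, <D> = A^-9 + 2A^-1 - A^3 + A^7 - A^11, w = -5]
key observation: comparing 3 Jones polynomials yields 2 groups


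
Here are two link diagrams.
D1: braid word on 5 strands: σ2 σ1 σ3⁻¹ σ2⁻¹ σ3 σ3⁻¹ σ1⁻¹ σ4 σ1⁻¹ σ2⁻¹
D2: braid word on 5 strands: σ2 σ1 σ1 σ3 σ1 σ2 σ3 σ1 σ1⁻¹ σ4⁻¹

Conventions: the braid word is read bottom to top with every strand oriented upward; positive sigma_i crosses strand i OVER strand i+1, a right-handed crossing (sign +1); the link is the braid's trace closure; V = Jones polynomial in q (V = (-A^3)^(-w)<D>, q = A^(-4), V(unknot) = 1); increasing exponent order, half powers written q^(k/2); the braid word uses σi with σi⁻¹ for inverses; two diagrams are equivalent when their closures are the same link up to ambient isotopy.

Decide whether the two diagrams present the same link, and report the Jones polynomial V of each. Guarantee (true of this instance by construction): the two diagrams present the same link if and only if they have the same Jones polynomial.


equivalent: no
D1 (bracket A^-6; 10 crossings at w = -2): V = 1
D2 (bracket A^-14 - 2A^-10 + A^-6 - 2A^-2 + 2A^2 + A^10; 10 crossings at w = +6): V = q^2 + 2q^4 - 2q^5 + q^6 - 2q^7 + q^8
key observation: V(q) takes 2 values over 2 diagrams, fixing the grouping


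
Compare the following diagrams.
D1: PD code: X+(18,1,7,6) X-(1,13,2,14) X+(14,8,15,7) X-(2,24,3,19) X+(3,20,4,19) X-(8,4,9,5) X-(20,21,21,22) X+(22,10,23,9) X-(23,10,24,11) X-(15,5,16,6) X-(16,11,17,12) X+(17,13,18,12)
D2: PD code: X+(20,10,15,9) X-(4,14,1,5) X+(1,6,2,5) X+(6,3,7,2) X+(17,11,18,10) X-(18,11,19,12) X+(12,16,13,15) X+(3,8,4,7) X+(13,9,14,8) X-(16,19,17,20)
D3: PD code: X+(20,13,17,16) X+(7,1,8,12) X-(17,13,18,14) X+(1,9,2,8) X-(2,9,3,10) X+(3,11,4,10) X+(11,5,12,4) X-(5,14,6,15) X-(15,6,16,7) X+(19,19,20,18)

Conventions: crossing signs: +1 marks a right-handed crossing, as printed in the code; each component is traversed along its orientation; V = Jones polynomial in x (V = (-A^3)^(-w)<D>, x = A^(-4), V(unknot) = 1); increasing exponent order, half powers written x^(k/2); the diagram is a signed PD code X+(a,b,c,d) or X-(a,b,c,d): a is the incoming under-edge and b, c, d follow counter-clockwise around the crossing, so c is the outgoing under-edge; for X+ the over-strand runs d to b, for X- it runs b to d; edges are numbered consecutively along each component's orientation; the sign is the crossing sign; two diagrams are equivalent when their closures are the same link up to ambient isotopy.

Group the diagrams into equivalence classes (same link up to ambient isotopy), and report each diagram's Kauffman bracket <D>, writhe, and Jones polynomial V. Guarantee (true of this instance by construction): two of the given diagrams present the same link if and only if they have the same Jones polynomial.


grouping into links: {D1} | {D2} | {D3}
V(D1) = x^-3 + x^-2 + x^-1 + 1  (w -2, c 12, <D> = A^-6 + A^-2 + A^2 + A^6)
V(D2) = x + 2x^3 + x^5  (w +4, c 10, <D> = A^-8 + 2 + A^8)
D3 (bracket -A^-10 + A^2 + 2A^6 + A^10 + A^14; 10 crossings at w = +2): V = x^-2 + x^-1 + 2 + x - x^4
why: 3 values of V(x) split the 3 diagrams


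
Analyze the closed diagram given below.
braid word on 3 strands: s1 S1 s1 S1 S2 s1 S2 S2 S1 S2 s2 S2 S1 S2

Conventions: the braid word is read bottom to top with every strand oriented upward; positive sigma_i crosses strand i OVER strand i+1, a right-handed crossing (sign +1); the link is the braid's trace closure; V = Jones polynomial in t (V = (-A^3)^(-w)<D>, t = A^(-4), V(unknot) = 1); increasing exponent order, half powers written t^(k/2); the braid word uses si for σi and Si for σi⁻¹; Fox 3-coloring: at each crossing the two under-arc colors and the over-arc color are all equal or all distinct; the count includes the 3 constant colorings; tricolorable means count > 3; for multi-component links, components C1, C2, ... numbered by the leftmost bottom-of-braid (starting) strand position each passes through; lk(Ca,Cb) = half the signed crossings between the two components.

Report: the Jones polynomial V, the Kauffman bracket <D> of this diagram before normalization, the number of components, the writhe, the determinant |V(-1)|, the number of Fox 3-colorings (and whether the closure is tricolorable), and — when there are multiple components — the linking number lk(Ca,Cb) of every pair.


V = t^-8 - 2t^-7 + t^-6 - 2t^-5 + 2t^-4 + t^-2
<D> = A^-10 + 2A^-2 - 2A^2 + A^6 - 2A^10 + A^14 (w = -6)
1 component over 14 crossings, w = -6
27 Fox colorings among 3^14, |V(-1)| = 9: tricolorable
why: V spans 6 powers of t: at least 6 crossings in any diagram


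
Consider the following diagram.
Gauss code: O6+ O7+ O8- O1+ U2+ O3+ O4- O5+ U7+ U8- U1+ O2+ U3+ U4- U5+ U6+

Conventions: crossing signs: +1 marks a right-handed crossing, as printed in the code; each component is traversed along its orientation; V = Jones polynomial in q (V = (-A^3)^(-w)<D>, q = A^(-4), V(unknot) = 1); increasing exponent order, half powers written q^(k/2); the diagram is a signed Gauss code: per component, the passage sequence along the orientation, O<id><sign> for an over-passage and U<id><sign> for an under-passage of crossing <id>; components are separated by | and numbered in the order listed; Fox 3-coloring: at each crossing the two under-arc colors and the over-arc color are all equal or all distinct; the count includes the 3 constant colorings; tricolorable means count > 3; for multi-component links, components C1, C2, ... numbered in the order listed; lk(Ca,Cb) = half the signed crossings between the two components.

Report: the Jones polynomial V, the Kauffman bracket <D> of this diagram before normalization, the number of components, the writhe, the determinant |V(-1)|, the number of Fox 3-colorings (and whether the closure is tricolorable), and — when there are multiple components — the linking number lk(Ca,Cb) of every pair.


V = q + q^3 - q^4
<D> = -A^-4 + 1 + A^8 (w = +4)
1 component over 8 crossings, w = +4
9 Fox colorings among 3^8, |V(-1)| = 3: tricolorable
why: the span of V is 3, forcing >= 3 crossings in any diagram


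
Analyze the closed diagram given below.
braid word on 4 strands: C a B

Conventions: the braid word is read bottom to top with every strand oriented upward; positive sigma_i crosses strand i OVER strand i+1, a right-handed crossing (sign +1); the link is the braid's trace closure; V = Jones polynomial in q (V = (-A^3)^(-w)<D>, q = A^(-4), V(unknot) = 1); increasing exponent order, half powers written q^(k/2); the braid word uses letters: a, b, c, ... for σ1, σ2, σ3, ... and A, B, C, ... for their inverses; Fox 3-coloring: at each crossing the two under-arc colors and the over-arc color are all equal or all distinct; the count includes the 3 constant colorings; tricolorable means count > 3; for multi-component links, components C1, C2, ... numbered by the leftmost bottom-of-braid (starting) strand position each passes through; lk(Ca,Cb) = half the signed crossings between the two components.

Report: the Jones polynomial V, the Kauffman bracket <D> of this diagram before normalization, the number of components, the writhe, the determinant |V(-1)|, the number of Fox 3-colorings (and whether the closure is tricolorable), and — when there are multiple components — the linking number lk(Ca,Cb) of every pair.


V = 1
<D> = -A^-3 (w = -1)
1 component over 3 crossings, w = -1
3 Fox colorings among 3^3, |V(-1)| = 1: not tricolorable
why: w = -1 shifts under R1 moves; the (-A^3)^(1) factor cancels that in V


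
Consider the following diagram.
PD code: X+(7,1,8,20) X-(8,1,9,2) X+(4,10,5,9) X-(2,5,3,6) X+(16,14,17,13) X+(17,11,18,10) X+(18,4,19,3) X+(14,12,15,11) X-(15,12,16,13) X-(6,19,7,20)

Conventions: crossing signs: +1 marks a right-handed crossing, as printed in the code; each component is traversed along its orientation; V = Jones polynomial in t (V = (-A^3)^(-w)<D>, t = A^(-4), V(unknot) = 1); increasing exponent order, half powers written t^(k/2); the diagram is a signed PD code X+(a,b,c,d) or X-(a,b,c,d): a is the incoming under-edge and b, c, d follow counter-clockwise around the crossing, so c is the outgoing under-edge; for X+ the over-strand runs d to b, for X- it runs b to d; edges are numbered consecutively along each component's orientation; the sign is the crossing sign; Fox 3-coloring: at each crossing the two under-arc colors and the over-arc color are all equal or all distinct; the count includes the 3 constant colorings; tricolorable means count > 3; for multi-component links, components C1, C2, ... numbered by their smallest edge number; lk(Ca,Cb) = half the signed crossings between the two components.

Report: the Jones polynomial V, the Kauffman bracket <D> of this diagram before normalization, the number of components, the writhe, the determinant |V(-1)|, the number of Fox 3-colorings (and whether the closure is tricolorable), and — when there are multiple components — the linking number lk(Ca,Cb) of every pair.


V = t^-2 - t^-1 + 1 - t + t^2
<D> = A^-2 - A^2 + A^6 - A^10 + A^14 (w = +2)
1 component over 10 crossings, w = +2
3 Fox colorings among 3^10, |V(-1)| = 5: not tricolorable
why: V is palindromic (span 4, det 5): t -> 1/t fixes it; necessary, not sufficient, for amphichirality


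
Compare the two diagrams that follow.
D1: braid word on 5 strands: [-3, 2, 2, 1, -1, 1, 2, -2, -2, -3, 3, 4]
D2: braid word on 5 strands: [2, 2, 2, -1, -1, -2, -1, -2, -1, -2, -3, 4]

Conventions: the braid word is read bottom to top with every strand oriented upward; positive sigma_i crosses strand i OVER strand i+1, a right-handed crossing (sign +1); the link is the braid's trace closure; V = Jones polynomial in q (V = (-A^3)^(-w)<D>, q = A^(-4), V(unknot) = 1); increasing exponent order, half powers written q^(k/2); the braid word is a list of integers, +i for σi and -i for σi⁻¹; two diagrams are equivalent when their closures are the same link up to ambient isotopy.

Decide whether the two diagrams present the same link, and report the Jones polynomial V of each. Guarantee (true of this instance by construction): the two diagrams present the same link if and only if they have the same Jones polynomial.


equivalent: no
D1 (bracket A^6; 12 crossings at w = +2): V = 1
D2 (bracket A^-8 - A^-4 + 2 - A^4 + A^8 - A^12; 12 crossings at w = -4): V = -q^-6 + q^-5 - q^-4 + 2q^-3 - q^-2 + q^-1
key observation: 2 classes among 2 diagrams; unequal V(q) rules out equality


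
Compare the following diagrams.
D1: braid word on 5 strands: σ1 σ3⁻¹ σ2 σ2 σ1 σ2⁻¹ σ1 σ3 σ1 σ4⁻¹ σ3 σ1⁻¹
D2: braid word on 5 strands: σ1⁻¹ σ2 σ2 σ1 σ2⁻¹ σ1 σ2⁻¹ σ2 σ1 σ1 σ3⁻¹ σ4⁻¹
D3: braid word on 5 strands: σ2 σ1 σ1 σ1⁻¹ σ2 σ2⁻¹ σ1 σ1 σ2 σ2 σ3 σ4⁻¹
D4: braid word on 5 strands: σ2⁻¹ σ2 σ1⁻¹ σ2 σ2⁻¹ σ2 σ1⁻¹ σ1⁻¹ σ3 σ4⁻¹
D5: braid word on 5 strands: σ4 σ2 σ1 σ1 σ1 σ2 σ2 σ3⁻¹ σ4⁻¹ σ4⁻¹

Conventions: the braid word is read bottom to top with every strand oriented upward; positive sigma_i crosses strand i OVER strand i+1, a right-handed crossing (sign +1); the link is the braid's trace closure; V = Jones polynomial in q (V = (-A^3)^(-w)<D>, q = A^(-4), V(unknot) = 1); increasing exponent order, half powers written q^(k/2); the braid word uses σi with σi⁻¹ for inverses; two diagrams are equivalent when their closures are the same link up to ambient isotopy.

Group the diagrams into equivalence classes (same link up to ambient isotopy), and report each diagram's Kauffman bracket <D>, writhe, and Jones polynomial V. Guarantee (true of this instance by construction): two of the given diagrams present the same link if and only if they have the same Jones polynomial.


grouping into links: {D1, D2} | {D3, D5} | {D4}
V(D1) = q - q^2 + 2q^3 - q^4 + q^5 - q^6  (w +4, c 12, <D> = -A^-12 + A^-8 - A^-4 + 2 - A^4 + A^8)
D2 (bracket -A^-18 + A^-14 - A^-10 + 2A^-6 - A^-2 + A^2; 12 crossings at w = +2): V = q - q^2 + 2q^3 - q^4 + q^5 - q^6
V(D3) = q^2 + 2q^4 - 2q^5 + q^6 - 2q^7 + q^8  [12 crossings, <D> = A^-14 - 2A^-10 + A^-6 - 2A^-2 + 2A^2 + A^10, w = +6]
V(D4) = -q^-4 + q^-3 + q^-1  [10 crossings, <D> = A^-2 + A^6 - A^10, w = -2]
V(D5) = q^2 + 2q^4 - 2q^5 + q^6 - 2q^7 + q^8  [10 crossings, <D> = A^-20 - 2A^-16 + A^-12 - 2A^-8 + 2A^-4 + A^4, w = +4]
key observation: comparing 5 Jones polynomials yields 3 groups


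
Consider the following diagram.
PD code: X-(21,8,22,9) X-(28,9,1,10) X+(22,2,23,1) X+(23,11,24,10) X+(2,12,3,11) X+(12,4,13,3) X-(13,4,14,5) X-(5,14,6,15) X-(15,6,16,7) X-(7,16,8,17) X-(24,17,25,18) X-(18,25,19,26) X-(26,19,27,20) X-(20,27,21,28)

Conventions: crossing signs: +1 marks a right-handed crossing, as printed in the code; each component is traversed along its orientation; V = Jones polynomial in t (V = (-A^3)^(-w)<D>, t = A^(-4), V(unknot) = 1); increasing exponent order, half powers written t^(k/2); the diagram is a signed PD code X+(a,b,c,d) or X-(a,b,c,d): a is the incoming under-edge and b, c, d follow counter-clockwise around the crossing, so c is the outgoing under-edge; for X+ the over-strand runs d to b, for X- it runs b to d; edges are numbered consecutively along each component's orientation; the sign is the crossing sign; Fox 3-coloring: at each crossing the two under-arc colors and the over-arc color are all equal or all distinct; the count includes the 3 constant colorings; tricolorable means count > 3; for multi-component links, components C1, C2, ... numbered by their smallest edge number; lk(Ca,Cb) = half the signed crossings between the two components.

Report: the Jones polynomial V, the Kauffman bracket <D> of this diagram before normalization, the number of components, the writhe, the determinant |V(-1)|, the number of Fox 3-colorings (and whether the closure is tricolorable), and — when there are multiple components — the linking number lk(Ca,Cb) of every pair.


V(t) = t^-8 - 2t^-7 + t^-6 - 2t^-5 + 2t^-4 + t^-2
bracket: A^-10 + 2A^-2 - 2A^2 + A^6 - 2A^10 + A^14, w = -6
1 component, writhe -6, over 14 crossings
det 9, colorings 27 of 3^14 — tricolorable
observation: w = -6 shifts under R1 moves; the (-A^3)^(6) factor cancels that in V


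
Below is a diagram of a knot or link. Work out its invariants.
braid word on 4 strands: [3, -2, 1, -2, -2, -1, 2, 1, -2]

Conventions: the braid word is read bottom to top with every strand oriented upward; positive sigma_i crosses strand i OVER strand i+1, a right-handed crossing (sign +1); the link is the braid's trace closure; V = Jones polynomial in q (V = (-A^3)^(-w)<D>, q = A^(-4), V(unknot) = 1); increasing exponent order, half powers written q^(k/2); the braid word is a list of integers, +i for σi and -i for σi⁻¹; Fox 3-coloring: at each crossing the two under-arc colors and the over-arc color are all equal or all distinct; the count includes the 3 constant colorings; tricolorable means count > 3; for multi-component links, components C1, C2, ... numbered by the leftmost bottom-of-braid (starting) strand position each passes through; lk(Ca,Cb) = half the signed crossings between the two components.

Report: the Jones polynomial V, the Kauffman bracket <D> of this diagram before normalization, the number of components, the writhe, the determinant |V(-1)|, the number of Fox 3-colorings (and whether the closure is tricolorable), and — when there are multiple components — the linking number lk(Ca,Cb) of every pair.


V = q^-5 - 2q^-4 + 2q^-3 - 2q^-2 + 2q^-1 - 1 + q
<D> = -A^-7 + A^-3 - 2A + 2A^5 - 2A^9 + 2A^13 - A^17 (w = -1)
1 component over 9 crossings, w = -1
3 Fox colorings among 3^9, |V(-1)| = 11: not tricolorable
why: V spans 6 powers of q: at least 6 crossings in any diagram


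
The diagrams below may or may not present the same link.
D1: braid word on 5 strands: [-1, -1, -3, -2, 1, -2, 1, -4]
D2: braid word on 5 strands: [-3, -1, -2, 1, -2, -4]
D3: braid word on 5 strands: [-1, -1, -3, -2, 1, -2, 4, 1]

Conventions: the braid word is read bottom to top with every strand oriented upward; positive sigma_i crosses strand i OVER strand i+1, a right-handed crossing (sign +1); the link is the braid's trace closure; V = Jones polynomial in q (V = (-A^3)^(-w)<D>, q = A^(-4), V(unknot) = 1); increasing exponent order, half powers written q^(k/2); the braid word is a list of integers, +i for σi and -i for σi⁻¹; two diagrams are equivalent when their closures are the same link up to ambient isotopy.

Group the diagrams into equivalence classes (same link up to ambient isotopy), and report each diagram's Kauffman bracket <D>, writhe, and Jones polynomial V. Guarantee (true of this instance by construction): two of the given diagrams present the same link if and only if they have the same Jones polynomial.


classes: {D1, D2, D3}
V(D1) = 1  [8 crossings, <D> = A^-12, w = -4]
V(D2) = 1  [6 crossings, <D> = A^-12, w = -4]
D3 (bracket A^-6; 8 crossings at w = -2): V = 1
note: all 3 diagrams share one V(q), hence one class


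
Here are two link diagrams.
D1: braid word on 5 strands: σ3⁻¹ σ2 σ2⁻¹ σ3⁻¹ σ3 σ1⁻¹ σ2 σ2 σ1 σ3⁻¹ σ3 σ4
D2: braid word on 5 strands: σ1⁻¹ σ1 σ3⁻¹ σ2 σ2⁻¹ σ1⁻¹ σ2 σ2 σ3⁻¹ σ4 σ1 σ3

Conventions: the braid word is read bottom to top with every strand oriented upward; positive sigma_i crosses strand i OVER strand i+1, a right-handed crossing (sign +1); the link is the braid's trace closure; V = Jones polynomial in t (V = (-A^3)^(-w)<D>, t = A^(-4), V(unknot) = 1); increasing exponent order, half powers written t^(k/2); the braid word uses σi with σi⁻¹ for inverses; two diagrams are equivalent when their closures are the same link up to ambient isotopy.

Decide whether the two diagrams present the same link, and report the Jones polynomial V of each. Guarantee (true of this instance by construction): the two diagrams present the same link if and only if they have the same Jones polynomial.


equivalent: yes
V(D1) = 1 + t + t^2 + t^3  (w +2, c 12, <D> = A^-6 + A^-2 + A^2 + A^6)
V(D2) = 1 + t + t^2 + t^3  [12 crossings, <D> = A^-6 + A^-2 + A^2 + A^6, w = +2]
key observation: one V(t) for all 2 diagrams — one class (guaranteed)


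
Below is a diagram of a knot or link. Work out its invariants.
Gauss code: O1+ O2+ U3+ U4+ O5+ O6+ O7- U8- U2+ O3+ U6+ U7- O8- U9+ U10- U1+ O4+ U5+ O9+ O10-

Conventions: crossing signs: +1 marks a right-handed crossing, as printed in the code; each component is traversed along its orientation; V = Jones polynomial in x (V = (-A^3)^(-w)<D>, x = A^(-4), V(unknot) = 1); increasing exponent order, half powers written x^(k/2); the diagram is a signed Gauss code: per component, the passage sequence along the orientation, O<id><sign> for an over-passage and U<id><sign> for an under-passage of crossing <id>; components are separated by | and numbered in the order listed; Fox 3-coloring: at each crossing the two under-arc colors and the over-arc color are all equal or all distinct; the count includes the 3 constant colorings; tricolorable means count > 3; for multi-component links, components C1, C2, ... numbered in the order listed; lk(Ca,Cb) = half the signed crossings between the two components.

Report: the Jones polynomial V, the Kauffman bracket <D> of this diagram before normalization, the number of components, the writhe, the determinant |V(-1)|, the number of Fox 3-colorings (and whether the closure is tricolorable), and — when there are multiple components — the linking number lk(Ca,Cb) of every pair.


V = x - x^2 + 2x^3 - x^4 + x^5 - x^6
<D> = -A^-12 + A^-8 - A^-4 + 2 - A^4 + A^8 (w = +4)
1 component over 10 crossings, w = +4
3 Fox colorings among 3^10, |V(-1)| = 7: not tricolorable
why: V spans 5 powers of x: at least 5 crossings in any diagram


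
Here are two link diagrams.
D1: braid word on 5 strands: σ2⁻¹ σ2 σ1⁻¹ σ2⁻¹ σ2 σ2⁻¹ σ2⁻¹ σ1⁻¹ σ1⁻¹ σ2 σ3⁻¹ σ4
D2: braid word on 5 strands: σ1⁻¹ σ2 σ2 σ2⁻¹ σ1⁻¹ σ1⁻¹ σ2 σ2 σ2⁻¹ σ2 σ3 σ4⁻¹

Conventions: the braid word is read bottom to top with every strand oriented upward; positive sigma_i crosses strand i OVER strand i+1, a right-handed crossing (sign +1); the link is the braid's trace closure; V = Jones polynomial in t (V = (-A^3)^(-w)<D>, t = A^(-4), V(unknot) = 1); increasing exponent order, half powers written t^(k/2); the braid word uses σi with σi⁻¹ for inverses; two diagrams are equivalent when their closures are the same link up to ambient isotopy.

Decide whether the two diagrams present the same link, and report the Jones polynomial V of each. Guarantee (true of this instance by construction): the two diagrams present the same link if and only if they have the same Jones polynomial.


equivalent: no
V(D1) = -t^-6 + t^-5 - t^-4 + 2t^-3 - t^-2 + t^-1  (w -4, c 12, <D> = A^-8 - A^-4 + 2 - A^4 + A^8 - A^12)
V(D2) = -t^-3 + 2t^-2 - 2t^-1 + 3 - 2t + 2t^2 - t^3  (w 0, c 12, <D> = -A^-12 + 2A^-8 - 2A^-4 + 3 - 2A^4 + 2A^8 - A^12)
why: 2 values of V(t) split the 2 diagrams


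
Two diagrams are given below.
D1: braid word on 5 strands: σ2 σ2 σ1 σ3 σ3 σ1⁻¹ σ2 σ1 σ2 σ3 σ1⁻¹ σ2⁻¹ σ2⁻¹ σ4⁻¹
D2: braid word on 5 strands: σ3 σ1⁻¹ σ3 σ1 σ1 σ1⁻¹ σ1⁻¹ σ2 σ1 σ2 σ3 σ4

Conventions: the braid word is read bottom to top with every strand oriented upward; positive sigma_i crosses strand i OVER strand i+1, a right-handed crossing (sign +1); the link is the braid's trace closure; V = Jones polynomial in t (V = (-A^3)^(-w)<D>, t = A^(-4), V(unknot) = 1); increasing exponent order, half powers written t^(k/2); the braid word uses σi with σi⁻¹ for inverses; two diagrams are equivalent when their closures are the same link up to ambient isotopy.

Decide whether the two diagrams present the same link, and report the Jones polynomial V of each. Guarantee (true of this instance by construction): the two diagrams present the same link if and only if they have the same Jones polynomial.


equivalent: yes
D1 (bracket -A^-4 + 1 + A^8; 14 crossings at w = +4): V = t + t^3 - t^4
V(D2) = t + t^3 - t^4  [12 crossings, <D> = -A^2 + A^6 + A^14, w = +6]
observation: all 2 diagrams share one V(t), hence one class
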